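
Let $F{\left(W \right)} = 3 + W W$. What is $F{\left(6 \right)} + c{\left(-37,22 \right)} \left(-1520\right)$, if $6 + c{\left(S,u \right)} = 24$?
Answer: $-27321$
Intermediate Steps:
$c{\left(S,u \right)} = 18$ ($c{\left(S,u \right)} = -6 + 24 = 18$)
$F{\left(W \right)} = 3 + W^{2}$
$F{\left(6 \right)} + c{\left(-37,22 \right)} \left(-1520\right) = \left(3 + 6^{2}\right) + 18 \left(-1520\right) = \left(3 + 36\right) - 27360 = 39 - 27360 = -27321$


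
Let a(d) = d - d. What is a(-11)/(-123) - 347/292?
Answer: -347/292 ≈ -1.1884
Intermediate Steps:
a(d) = 0
a(-11)/(-123) - 347/292 = 0/(-123) - 347/292 = 0*(-1/123) - 347*1/292 = 0 - 347/292 = -347/292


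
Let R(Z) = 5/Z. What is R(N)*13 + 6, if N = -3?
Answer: -47/3 ≈ -15.667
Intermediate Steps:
R(N)*13 + 6 = (5/(-3))*13 + 6 = (5*(-⅓))*13 + 6 = -5/3*13 + 6 = -65/3 + 6 = -47/3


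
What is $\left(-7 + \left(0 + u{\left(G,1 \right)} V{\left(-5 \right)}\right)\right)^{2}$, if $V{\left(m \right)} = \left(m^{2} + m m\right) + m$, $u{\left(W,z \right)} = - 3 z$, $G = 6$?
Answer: $20164$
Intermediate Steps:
$V{\left(m \right)} = m + 2 m^{2}$ ($V{\left(m \right)} = \left(m^{2} + m^{2}\right) + m = 2 m^{2} + m = m + 2 m^{2}$)
$\left(-7 + \left(0 + u{\left(G,1 \right)} V{\left(-5 \right)}\right)\right)^{2} = \left(-7 + \left(0 + \left(-3\right) 1 \left(- 5 \left(1 + 2 \left(-5\right)\right)\right)\right)\right)^{2} = \left(-7 + \left(0 - 3 \left(- 5 \left(1 - 10\right)\right)\right)\right)^{2} = \left(-7 + \left(0 - 3 \left(\left(-5\right) \left(-9\right)\right)\right)\right)^{2} = \left(-7 + \left(0 - 135\right)\right)^{2} = \left(-7 - 135\right)^{2} = \left(-142\right)^{2} = 20164$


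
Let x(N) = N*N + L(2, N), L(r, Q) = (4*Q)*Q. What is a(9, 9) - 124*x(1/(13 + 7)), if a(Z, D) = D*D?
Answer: 1589/20 ≈ 79.450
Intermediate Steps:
L(r, Q) = 4*Q**2
a(Z, D) = D**2
x(N) = 5*N**2 (x(N) = N*N + 4*N**2 = N**2 + 4*N**2 = 5*N**2)
a(9, 9) - 124*x(1/(13 + 7)) = 9**2 - 620*(1/(13 + 7))**2 = 81 - 620*(1/20)**2 = 81 - 620/400 = 81 - 124*1/80 = 81 - 31/20 = 1589/20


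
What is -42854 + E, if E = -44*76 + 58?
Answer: -46140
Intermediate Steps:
E = -3286 (E = -3344 + 58 = -3286)
-42854 + E = -42854 - 3286 = -46140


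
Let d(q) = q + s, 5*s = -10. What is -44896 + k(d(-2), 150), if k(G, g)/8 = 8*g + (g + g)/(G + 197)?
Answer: -6809728/193 ≈ -35284.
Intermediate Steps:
s = -2 (s = (1/5)*(-10) = -2)
d(q) = -2 + q (d(q) = q - 2 = -2 + q)
k(G, g) = 64*g + 16*g/(197 + G) (k(G, g) = 8*(8*g + (g + g)/(G + 197)) = 8*(8*g + (2*g)/(197 + G)) = 8*(8*g + 2*g/(197 + G)) = 64*g + 16*g/(197 + G))
-44896 + k(d(-2), 150) = -44896 + 16*150*(789 + 4*(-2 - 2))/(197 + (-2 - 2)) = -44896 + 16*150*(789 + 4*(-4))/(197 - 4) = -44896 + 16*150*(789 - 16)/193 = -44896 + 16*150*(1/193)*773 = -44896 + 1855200/193 = -6809728/193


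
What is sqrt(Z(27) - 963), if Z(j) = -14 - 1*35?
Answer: 2*I*sqrt(253) ≈ 31.812*I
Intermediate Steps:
Z(j) = -49 (Z(j) = -14 - 35 = -49)
sqrt(Z(27) - 963) = sqrt(-49 - 963) = sqrt(-1012) = 2*I*sqrt(253)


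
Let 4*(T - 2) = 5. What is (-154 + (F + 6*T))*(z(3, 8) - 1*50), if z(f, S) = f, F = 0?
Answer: 12643/2 ≈ 6321.5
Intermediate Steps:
T = 13/4 (T = 2 + (¼)*5 = 2 + 5/4 = 13/4 ≈ 3.2500)
(-154 + (F + 6*T))*(z(3, 8) - 1*50) = (-154 + (0 + 6*(13/4)))*(3 - 1*50) = (-154 + (0 + 39/2))*(3 - 50) = (-154 + 39/2)*(-47) = -269/2*(-47) = 12643/2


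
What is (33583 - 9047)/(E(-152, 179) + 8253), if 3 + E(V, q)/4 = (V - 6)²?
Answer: 24536/108097 ≈ 0.22698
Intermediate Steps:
E(V, q) = -12 + 4*(-6 + V)² (E(V, q) = -12 + 4*(V - 6)² = -12 + 4*(-6 + V)²)
(33583 - 9047)/(E(-152, 179) + 8253) = (33583 - 9047)/((-12 + 4*(-6 - 152)²) + 8253) = 24536/((-12 + 4*(-158)²) + 8253) = 24536/((-12 + 4*24964) + 8253) = 24536/((-12 + 99856) + 8253) = 24536/(99844 + 8253) = 24536/108097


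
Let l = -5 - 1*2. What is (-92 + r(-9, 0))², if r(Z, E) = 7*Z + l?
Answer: 26244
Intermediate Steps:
l = -7 (l = -5 - 2 = -7)
r(Z, E) = -7 + 7*Z (r(Z, E) = 7*Z - 7 = -7 + 7*Z)
(-92 + r(-9, 0))² = (-92 + (-7 + 7*(-9)))² = (-92 + (-7 - 63))² = (-92 - 70)² = (-162)² = 26244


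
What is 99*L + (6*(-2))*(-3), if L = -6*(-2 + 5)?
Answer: -1746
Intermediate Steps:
L = -18 (L = -6*3 = -18)
99*L + (6*(-2))*(-3) = 99*(-18) + (6*(-2))*(-3) = -1782 - 12*(-3) = -1782 + 36 = -1746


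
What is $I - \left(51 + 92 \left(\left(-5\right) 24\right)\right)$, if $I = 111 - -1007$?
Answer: $12107$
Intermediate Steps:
$I = 1118$ ($I = 111 + 1007 = 1118$)
$I - \left(51 + 92 \left(\left(-5\right) 24\right)\right) = 1118 - \left(51 + 92 \left(\left(-5\right) 24\right)\right) = 1118 - -10989 = 1118 + \left(-51 + 11040\right) = 1118 + 10989 = 12107$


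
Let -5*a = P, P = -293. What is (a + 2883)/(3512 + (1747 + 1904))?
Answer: 14708/35815 ≈ 0.41067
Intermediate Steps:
a = 293/5 (a = -⅕*(-293) = 293/5 ≈ 58.600)
(a + 2883)/(3512 + (1747 + 1904)) = (293/5 + 2883)/(3512 + (1747 + 1904)) = 14708/(5*(3512 + 3651)) = (14708/5)/7163 = (14708/5)*(1/7163) = 14708/35815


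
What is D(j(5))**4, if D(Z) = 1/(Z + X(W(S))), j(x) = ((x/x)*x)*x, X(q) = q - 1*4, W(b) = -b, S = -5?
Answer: 1/456976 ≈ 2.1883e-6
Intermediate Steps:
X(q) = -4 + q (X(q) = q - 4 = -4 + q)
j(x) = x**2 (j(x) = (1*x)*x = x*x = x**2)
D(Z) = 1/(1 + Z) (D(Z) = 1/(Z + (-4 - 1*(-5))) = 1/(Z + (-4 + 5)) = 1/(Z + 1) = 1/(1 + Z))
D(j(5))**4 = (1/(1 + 5**2))**4 = (1/(1 + 25))**4 = (1/26)**4 = 1/456976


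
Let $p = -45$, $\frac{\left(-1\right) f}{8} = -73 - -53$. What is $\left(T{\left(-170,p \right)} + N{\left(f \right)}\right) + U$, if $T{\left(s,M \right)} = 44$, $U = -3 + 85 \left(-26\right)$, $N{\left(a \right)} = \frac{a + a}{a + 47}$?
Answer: $- \frac{448663}{207} \approx -2167.5$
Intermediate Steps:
$f = 160$ ($f = - 8 \left(-73 - -53\right) = - 8 \left(-73 + 53\right) = \left(-8\right) \left(-20\right) = 160$)
$N{\left(a \right)} = \frac{2 a}{47 + a}$
$U = -2213$ ($U = -3 - 2210 = -2213$)
$\left(T{\left(-170,p \right)} + N{\left(f \right)}\right) + U = \left(44 + 2 \cdot 160 \frac{1}{47 + 160}\right) - 2213 = \left(44 + 2 \cdot 160 \cdot \frac{1}{207}\right) - 2213 = \left(44 + \frac{320}{207}\right) - 2213 = \frac{9428}{207} - 2213 = - \frac{448663}{207}$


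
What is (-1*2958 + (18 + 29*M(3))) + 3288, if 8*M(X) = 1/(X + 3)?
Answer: 16733/48 ≈ 348.60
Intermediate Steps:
M(X) = 1/(8*(3 + X)) (M(X) = 1/(8*(X + 3)) = 1/(8*(3 + X)))
(-1*2958 + (18 + 29*M(3))) + 3288 = (-1*2958 + (18 + 29*(1/(8*(3 + 3))))) + 3288 = (-2958 + (18 + 29*((⅛)/6))) + 3288 = (-2958 + (18 + 29*((⅛)*(⅙)))) + 3288 = (-2958 + (18 + 29*(1/48))) + 3288 = (-2958 + (18 + 29/48)) + 3288 = (-2958 + 893/48) + 3288 = -141091/48 + 3288 = 16733/48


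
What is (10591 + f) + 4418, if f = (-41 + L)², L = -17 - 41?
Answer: 24810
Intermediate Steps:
L = -58
f = 9801 (f = (-41 - 58)² = (-99)² = 9801)
(10591 + f) + 4418 = (10591 + 9801) + 4418 = 20392 + 4418 = 24810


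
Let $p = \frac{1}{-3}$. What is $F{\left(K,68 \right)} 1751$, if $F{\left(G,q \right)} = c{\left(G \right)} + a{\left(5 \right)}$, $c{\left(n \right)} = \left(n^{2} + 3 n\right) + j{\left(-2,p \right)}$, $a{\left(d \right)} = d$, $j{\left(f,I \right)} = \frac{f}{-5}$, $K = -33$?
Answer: $\frac{8714727}{5} \approx 1.7429 \cdot 10^{6}$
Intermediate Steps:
$p = - \frac{1}{3} \approx -0.33333$
$j{\left(f,I \right)} = - \frac{f}{5}$ ($j{\left(f,I \right)} = f \left(- \frac{1}{5}\right) = - \frac{f}{5}$)
$c{\left(n \right)} = \frac{2}{5} + n^{2} + 3 n$ ($c{\left(n \right)} = \left(n^{2} + 3 n\right) - - \frac{2}{5} = \left(n^{2} + 3 n\right) + \frac{2}{5} = \frac{2}{5} + n^{2} + 3 n$)
$F{\left(G,q \right)} = \frac{27}{5} + G^{2} + 3 G$ ($F{\left(G,q \right)} = \left(\frac{2}{5} + G^{2} + 3 G\right) + 5 = \frac{27}{5} + G^{2} + 3 G$)
$F{\left(K,68 \right)} 1751 = \left(\frac{27}{5} + \left(-33\right)^{2} + 3 \left(-33\right)\right) 1751 = \left(\frac{27}{5} + 1089 - 99\right) 1751 = \frac{4977}{5} \cdot 1751 = \frac{8714727}{5}$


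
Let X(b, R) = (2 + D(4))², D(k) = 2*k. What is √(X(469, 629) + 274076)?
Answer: 48*√119 ≈ 523.62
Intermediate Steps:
X(b, R) = 100 (X(b, R) = (2 + 2*4)² = (2 + 8)² = 10² = 100)
√(X(469, 629) + 274076) = √(100 + 274076) = √274176 = 48*√119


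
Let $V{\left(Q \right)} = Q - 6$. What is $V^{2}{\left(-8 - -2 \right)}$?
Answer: $144$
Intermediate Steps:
$V{\left(Q \right)} = -6 + Q$
$V^{2}{\left(-8 - -2 \right)} = \left(-6 - 6\right)^{2} = \left(-12\right)^{2} = 144$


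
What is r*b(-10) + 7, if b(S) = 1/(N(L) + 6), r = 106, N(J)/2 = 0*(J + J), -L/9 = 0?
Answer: 74/3 ≈ 24.667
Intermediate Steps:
L = 0 (L = -9*0 = 0)
N(J) = 0 (N(J) = 2*(0*(J + J)) = 2*(0*(2*J)) = 2*0 = 0)
b(S) = ⅙ (b(S) = 1/(0 + 6) = 1/6 = ⅙)
r*b(-10) + 7 = 106*(⅙) + 7 = 53/3 + 7 = 74/3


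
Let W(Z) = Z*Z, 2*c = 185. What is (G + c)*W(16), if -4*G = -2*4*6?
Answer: 26752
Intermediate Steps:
c = 185/2 (c = (½)*185 = 185/2 ≈ 92.500)
G = 12 (G = -(-2*4)*6/4 = -(-2)*6 = -¼*(-48) = 12)
W(Z) = Z²
(G + c)*W(16) = (12 + 185/2)*16² = (209/2)*256 = 26752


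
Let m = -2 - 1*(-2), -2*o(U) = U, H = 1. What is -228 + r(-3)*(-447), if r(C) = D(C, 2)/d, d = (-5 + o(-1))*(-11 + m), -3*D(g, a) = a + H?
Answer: -7226/33 ≈ -218.97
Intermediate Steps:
o(U) = -U/2
D(g, a) = -⅓ - a/3 (D(g, a) = -(a + 1)/3 = -(1 + a)/3 = -⅓ - a/3)
m = 0 (m = -2 + 2 = 0)
d = 99/2 (d = (-5 - ½*(-1))*(-11 + 0) = (-5 + ½)*(-11) = -9/2*(-11) = 99/2 ≈ 49.500)
r(C) = -2/99 (r(C) = (-⅓ - ⅓*2)/(99/2) = (-⅓ - ⅔)*(2/99) = -1*2/99 = -2/99)
-228 + r(-3)*(-447) = -228 - 2/99*(-447) = -228 + 298/33 = -7226/33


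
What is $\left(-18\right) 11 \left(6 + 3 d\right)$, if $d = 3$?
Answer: $-2970$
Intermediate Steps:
$\left(-18\right) 11 \left(6 + 3 d\right) = \left(-18\right) 11 \left(6 + 3 \cdot 3\right) = - 198 \left(6 + 9\right) = \left(-198\right) 15 = -2970$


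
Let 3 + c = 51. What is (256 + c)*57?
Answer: 17328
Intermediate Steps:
c = 48 (c = -3 + 51 = 48)
(256 + c)*57 = (256 + 48)*57 = 304*57 = 17328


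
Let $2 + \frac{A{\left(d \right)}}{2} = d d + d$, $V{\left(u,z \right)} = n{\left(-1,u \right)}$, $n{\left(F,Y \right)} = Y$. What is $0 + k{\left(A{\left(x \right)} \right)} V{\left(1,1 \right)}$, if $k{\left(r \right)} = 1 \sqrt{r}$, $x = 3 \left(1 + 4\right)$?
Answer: $2 \sqrt{119} \approx 21.817$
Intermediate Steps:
$x = 15$ ($x = 3 \cdot 5 = 15$)
$V{\left(u,z \right)} = u$
$A{\left(d \right)} = -4 + 2 d + 2 d^{2}$ ($A{\left(d \right)} = -4 + 2 \left(d d + d\right) = -4 + 2 \left(d^{2} + d\right) = -4 + 2 \left(d + d^{2}\right) = -4 + \left(2 d + 2 d^{2}\right) = -4 + 2 d + 2 d^{2}$)
$k{\left(r \right)} = \sqrt{r}$
$0 + k{\left(A{\left(x \right)} \right)} V{\left(1,1 \right)} = 0 + \sqrt{-4 + 2 \cdot 15 + 2 \cdot 15^{2}} \cdot 1 = 0 + \sqrt{-4 + 30 + 2 \cdot 225} \cdot 1 = 0 + \sqrt{-4 + 30 + 450} \cdot 1 = 0 + \sqrt{476} \cdot 1 = 0 + 2 \sqrt{119} \cdot 1 = 0 + 2 \sqrt{119} = 2 \sqrt{119}$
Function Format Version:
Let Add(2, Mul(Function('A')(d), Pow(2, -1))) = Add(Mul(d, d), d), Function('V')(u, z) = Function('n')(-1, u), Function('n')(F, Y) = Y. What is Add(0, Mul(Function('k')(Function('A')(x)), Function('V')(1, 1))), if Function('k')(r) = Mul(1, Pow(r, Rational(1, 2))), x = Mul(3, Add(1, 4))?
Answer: Mul(2, Pow(119, Rational(1, 2))) ≈ 21.817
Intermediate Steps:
x = 15 (x = Mul(3, 5) = 15)
Function('V')(u, z) = u
Function('A')(d) = Add(-4, Mul(2, d), Mul(2, Pow(d, 2))) (Function('A')(d) = Add(-4, Mul(2, Add(Mul(d, d), d))) = Add(-4, Mul(2, Add(Pow(d, 2), d))) = Add(-4, Mul(2, Add(d, Pow(d, 2)))) = Add(-4, Add(Mul(2, d), Mul(2, Pow(d, 2)))) = Add(-4, Mul(2, d), Mul(2, Pow(d, 2))))
Function('k')(r) = Pow(r, Rational(1, 2))
Add(0, Mul(Function('k')(Function('A')(x)), Function('V')(1, 1))) = Add(0, Mul(Pow(Add(-4, Mul(2, 15), Mul(2, Pow(15, 2))), Rational(1, 2)), 1)) = Add(0, Mul(Pow(Add(-4, 30, Mul(2, 225)), Rational(1, 2)), 1)) = Add(0, Mul(Pow(Add(-4, 30, 450), Rational(1, 2)), 1)) = Add(0, Mul(Pow(476, Rational(1, 2)), 1)) = Add(0, Mul(Mul(2, Pow(119, Rational(1, 2))), 1)) = Add(0, Mul(2, Pow(119, Rational(1, 2)))) = Mul(2, Pow(119, Rational(1, 2)))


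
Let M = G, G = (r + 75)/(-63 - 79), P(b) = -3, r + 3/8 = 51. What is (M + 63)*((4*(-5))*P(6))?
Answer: 1058445/284 ≈ 3726.9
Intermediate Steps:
r = 405/8 (r = -3/8 + 51 = 405/8 ≈ 50.625)
G = -1005/1136 (G = (405/8 + 75)/(-63 - 79) = (1005/8)/(-142) = (1005/8)*(-1/142) = -1005/1136 ≈ -0.88468)
M = -1005/1136 ≈ -0.88468
(M + 63)*((4*(-5))*P(6)) = (-1005/1136 + 63)*((4*(-5))*(-3)) = 70563*(-20*(-3))/1136 = (70563/1136)*60 = 1058445/284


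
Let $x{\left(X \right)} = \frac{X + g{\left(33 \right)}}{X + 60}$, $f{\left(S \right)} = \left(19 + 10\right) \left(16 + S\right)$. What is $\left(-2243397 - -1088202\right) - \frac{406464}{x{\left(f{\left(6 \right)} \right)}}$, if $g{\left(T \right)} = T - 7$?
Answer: $- \frac{131345169}{83} \approx -1.5825 \cdot 10^{6}$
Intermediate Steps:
$g{\left(T \right)} = -7 + T$
$f{\left(S \right)} = 464 + 29 S$ ($f{\left(S \right)} = 29 \left(16 + S\right) = 464 + 29 S$)
$x{\left(X \right)} = \frac{26 + X}{60 + X}$ ($x{\left(X \right)} = \frac{X + \left(-7 + 33\right)}{X + 60} = \frac{X + 26}{60 + X} = \frac{26 + X}{60 + X}$)
$\left(-2243397 - -1088202\right) - \frac{406464}{x{\left(f{\left(6 \right)} \right)}} = \left(-2243397 - -1088202\right) - \frac{406464}{\frac{1}{60 + \left(464 + 29 \cdot 6\right)} \left(26 + \left(464 + 29 \cdot 6\right)\right)} = \left(-2243397 + 1088202\right) - \frac{406464}{\frac{1}{60 + \left(464 + 174\right)} \left(26 + \left(464 + 174\right)\right)} = -1155195 - \frac{406464}{\frac{1}{60 + 638} \left(26 + 638\right)} = -1155195 - \frac{406464}{\frac{1}{698} \cdot 664} = -1155195 - \frac{406464}{\frac{332}{349}} = -1155195 - \frac{35463984}{83} = - \frac{131345169}{83}$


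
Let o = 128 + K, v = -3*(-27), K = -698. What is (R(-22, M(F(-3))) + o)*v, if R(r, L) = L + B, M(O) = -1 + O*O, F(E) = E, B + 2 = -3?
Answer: -45927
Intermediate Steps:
B = -5 (B = -2 - 3 = -5)
M(O) = -1 + O²
v = 81
o = -570 (o = 128 - 698 = -570)
R(r, L) = -5 + L (R(r, L) = L - 5 = -5 + L)
(R(-22, M(F(-3))) + o)*v = ((-5 + (-1 + (-3)²)) - 570)*81 = ((-5 + (-1 + 9)) - 570)*81 = ((-5 + 8) - 570)*81 = (3 - 570)*81 = -567*81 = -45927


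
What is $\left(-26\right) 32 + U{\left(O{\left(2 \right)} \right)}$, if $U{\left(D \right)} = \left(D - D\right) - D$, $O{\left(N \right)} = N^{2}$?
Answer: $-836$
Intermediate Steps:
$U{\left(D \right)} = - D$ ($U{\left(D \right)} = 0 - D = - D$)
$\left(-26\right) 32 + U{\left(O{\left(2 \right)} \right)} = \left(-26\right) 32 - 2^{2} = -832 - 4 = -836$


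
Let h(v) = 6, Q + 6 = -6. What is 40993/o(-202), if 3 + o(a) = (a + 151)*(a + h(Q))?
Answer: 40993/9993 ≈ 4.1022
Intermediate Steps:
Q = -12 (Q = -6 - 6 = -12)
o(a) = -3 + (6 + a)*(151 + a) (o(a) = -3 + (a + 151)*(a + 6) = -3 + (151 + a)*(6 + a) = -3 + (6 + a)*(151 + a))
40993/o(-202) = 40993/(903 + (-202)**2 + 157*(-202)) = 40993/(903 + 40804 - 31714) = 40993/9993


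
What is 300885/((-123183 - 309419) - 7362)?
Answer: -300885/439964 ≈ -0.68389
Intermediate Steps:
300885/((-123183 - 309419) - 7362) = 300885/(-432602 - 7362) = 300885/(-439964) = 300885*(-1/439964) = -300885/439964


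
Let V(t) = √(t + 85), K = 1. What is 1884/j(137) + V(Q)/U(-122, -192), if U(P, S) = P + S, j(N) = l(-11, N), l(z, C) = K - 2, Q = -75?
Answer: -1884 - √10/314 ≈ -1884.0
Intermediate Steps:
l(z, C) = -1 (l(z, C) = 1 - 2 = -1)
j(N) = -1
V(t) = √(85 + t)
1884/j(137) + V(Q)/U(-122, -192) = 1884/(-1) + √(85 - 75)/(-122 - 192) = 1884*(-1) + √10/(-314) = -1884 + √10*(-1/314) = -1884 - √10/314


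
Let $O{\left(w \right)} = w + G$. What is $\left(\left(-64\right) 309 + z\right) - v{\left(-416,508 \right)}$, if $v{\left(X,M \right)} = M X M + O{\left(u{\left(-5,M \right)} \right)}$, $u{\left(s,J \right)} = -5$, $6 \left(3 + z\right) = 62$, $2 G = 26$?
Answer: $\frac{322004542}{3} \approx 1.0733 \cdot 10^{8}$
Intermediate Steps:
$G = 13$ ($G = \frac{1}{2} \cdot 26 = 13$)
$z = \frac{22}{3}$ ($z = -3 + \frac{1}{6} \cdot 62 = -3 + \frac{31}{3} = \frac{22}{3} \approx 7.3333$)
$O{\left(w \right)} = 13 + w$ ($O{\left(w \right)} = w + 13 = 13 + w$)
$v{\left(X,M \right)} = 8 + X M^{2}$ ($v{\left(X,M \right)} = M X M + \left(13 - 5\right) = X M^{2} + 8 = 8 + X M^{2}$)
$\left(\left(-64\right) 309 + z\right) - v{\left(-416,508 \right)} = \left(\left(-64\right) 309 + \frac{22}{3}\right) - \left(8 - 416 \cdot 508^{2}\right) = \left(-19776 + \frac{22}{3}\right) - \left(8 - 107354624\right) = - \frac{59306}{3} - \left(8 - 107354624\right) = - \frac{59306}{3} - -107354616 = - \frac{59306}{3} + 107354616 = \frac{322004542}{3}$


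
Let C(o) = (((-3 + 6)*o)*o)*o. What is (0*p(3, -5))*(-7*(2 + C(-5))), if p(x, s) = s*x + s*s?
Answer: 0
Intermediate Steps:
C(o) = 3*o³ (C(o) = ((3*o)*o)*o = (3*o²)*o = 3*o³)
p(x, s) = s² + s*x (p(x, s) = s*x + s² = s² + s*x)
(0*p(3, -5))*(-7*(2 + C(-5))) = (0*(-5*(-5 + 3)))*(-7*(2 + 3*(-5)³)) = (0*(-5*(-2)))*(-7*(2 + 3*(-125))) = (0*10)*(-7*(2 - 375)) = 0*(-7*(-373)) = 0*2611 = 0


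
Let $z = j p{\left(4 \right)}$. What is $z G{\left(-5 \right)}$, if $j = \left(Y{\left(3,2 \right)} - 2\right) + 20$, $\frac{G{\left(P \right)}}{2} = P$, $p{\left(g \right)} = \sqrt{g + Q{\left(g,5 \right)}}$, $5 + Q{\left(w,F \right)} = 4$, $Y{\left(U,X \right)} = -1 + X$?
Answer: $- 190 \sqrt{3} \approx -329.09$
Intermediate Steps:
$Q{\left(w,F \right)} = -1$ ($Q{\left(w,F \right)} = -5 + 4 = -1$)
$p{\left(g \right)} = \sqrt{-1 + g}$ ($p{\left(g \right)} = \sqrt{g - 1} = \sqrt{-1 + g}$)
$G{\left(P \right)} = 2 P$
$j = 19$ ($j = \left(\left(-1 + 2\right) - 2\right) + 20 = \left(1 - 2\right) + 20 = -1 + 20 = 19$)
$z = 19 \sqrt{3}$ ($z = 19 \sqrt{-1 + 4} = 19 \sqrt{3} \approx 32.909$)
$z G{\left(-5 \right)} = 19 \sqrt{3} \cdot 2 \left(-5\right) = 19 \sqrt{3} \left(-10\right) = - 190 \sqrt{3}$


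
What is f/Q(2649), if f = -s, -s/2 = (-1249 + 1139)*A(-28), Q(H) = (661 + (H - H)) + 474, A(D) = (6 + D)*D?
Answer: -27104/227 ≈ -119.40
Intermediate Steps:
A(D) = D*(6 + D)
Q(H) = 1135 (Q(H) = (661 + 0) + 474 = 661 + 474 = 1135)
s = 135520 (s = -2*(-1249 + 1139)*(-28*(6 - 28)) = -(-220)*(-28*(-22)) = -(-220)*616 = -2*(-67760) = 135520)
f = -135520 (f = -1*135520 = -135520)
f/Q(2649) = -135520/1135 = -135520*1/1135 = -27104/227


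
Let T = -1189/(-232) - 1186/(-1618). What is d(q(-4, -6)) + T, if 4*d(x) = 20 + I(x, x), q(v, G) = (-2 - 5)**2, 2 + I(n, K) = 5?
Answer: 75127/6472 ≈ 11.608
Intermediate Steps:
I(n, K) = 3 (I(n, K) = -2 + 5 = 3)
T = 37913/6472 (T = -1189*(-1/232) - 1186*(-1/1618) = 41/8 + 593/809 = 37913/6472 ≈ 5.8580)
q(v, G) = 49 (q(v, G) = (-7)**2 = 49)
d(x) = 23/4 (d(x) = (20 + 3)/4 = (1/4)*23 = 23/4)
d(q(-4, -6)) + T = 23/4 + 37913/6472 = 75127/6472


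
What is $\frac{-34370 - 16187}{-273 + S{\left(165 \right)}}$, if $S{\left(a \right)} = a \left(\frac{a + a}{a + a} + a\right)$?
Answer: $- \frac{50557}{27117} \approx -1.8644$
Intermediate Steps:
$S{\left(a \right)} = a \left(1 + a\right)$ ($S{\left(a \right)} = a \left(\frac{2 a}{2 a} + a\right) = a \left(2 a \frac{1}{2 a} + a\right) = a \left(1 + a\right)$)
$\frac{-34370 - 16187}{-273 + S{\left(165 \right)}} = \frac{-34370 - 16187}{-273 + 165 \left(1 + 165\right)} = - \frac{50557}{-273 + 165 \cdot 166} = - \frac{50557}{-273 + 27390} = - \frac{50557}{27117}$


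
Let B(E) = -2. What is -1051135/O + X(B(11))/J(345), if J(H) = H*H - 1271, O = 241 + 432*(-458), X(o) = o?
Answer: 12377495556/2326995671 ≈ 5.3191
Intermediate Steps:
O = -197615 (O = 241 - 197856 = -197615)
J(H) = -1271 + H**2 (J(H) = H**2 - 1271 = -1271 + H**2)
-1051135/O + X(B(11))/J(345) = -1051135/(-197615) - 2/(-1271 + 345**2) = -1051135*(-1/197615) - 2/(-1271 + 119025) = 210227/39523 - 2/117754 = 210227/39523 - 2*1/117754 = 210227/39523 - 1/58877 = 12377495556/2326995671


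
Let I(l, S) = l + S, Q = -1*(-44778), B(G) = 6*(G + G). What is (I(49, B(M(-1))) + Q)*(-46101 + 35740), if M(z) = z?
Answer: -464328215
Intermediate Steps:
B(G) = 12*G (B(G) = 6*(2*G) = 12*G)
Q = 44778
I(l, S) = S + l
(I(49, B(M(-1))) + Q)*(-46101 + 35740) = ((12*(-1) + 49) + 44778)*(-46101 + 35740) = ((-12 + 49) + 44778)*(-10361) = (37 + 44778)*(-10361) = 44815*(-10361) = -464328215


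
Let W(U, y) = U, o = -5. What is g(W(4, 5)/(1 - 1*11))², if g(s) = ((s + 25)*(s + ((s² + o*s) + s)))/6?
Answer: 485809/15625 ≈ 31.092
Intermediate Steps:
g(s) = (25 + s)*(s² - 3*s)/6 (g(s) = ((s + 25)*(s + ((s² - 5*s) + s)))/6 = ((25 + s)*(s + (s² - 4*s)))*(⅙) = ((25 + s)*(s² - 3*s))*(⅙) = (25 + s)*(s² - 3*s)/6)
g(W(4, 5)/(1 - 1*11))² = ((4/(1 - 1*11))*(-75 + (4/(1 - 1*11))² + 22*(4/(1 - 1*11)))/6)² = ((4/(1 - 11))*(-75 + (4/(1 - 11))² + 22*(4/(1 - 11)))/6)² = ((4/(-10))*(-75 + (4/(-10))² + 22*(4/(-10)))/6)² = ((4*(-⅒))*(-75 + (4*(-⅒))² + 22*(4*(-⅒)))/6)² = ((⅙)*(-⅖)*(-75 + (-⅖)² + 22*(-⅖)))² = ((⅙)*(-⅖)*(-75 + 4/25 - 44/5))² = ((⅙)*(-⅖)*(-2091/25))² = (697/125)² = 485809/15625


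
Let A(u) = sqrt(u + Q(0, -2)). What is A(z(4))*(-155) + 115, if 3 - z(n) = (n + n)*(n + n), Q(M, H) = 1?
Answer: 115 - 310*I*sqrt(15) ≈ 115.0 - 1200.6*I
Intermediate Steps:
z(n) = 3 - 4*n**2 (z(n) = 3 - (n + n)*(n + n) = 3 - 2*n*2*n = 3 - 4*n**2)
A(u) = sqrt(1 + u) (A(u) = sqrt(u + 1) = sqrt(1 + u))
A(z(4))*(-155) + 115 = sqrt(1 + (3 - 4*4**2))*(-155) + 115 = sqrt(1 + (3 - 4*16))*(-155) + 115 = sqrt(1 + (3 - 64))*(-155) + 115 = sqrt(1 - 61)*(-155) + 115 = sqrt(-60)*(-155) + 115 = (2*I*sqrt(15))*(-155) + 115 = -310*I*sqrt(15) + 115 = 115 - 310*I*sqrt(15)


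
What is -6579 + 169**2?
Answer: 21982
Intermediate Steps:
-6579 + 169**2 = -6579 + 28561 = 21982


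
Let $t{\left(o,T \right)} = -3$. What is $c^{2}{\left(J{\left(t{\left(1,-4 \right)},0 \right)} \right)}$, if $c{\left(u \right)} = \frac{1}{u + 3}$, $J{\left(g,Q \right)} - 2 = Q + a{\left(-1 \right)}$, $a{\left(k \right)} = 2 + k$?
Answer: $\frac{1}{36} \approx 0.027778$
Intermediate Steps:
$J{\left(g,Q \right)} = 3 + Q$ ($J{\left(g,Q \right)} = 2 + \left(Q + \left(2 - 1\right)\right) = 2 + \left(Q + 1\right) = 2 + \left(1 + Q\right) = 3 + Q$)
$c{\left(u \right)} = \frac{1}{3 + u}$
$c^{2}{\left(J{\left(t{\left(1,-4 \right)},0 \right)} \right)} = \left(\frac{1}{3 + \left(3 + 0\right)}\right)^{2} = \left(\frac{1}{3 + 3}\right)^{2} = \left(\frac{1}{6}\right)^{2} = \frac{1}{36}$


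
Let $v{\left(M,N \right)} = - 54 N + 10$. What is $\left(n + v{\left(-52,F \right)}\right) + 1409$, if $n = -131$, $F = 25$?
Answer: $-62$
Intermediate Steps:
$v{\left(M,N \right)} = 10 - 54 N$
$\left(n + v{\left(-52,F \right)}\right) + 1409 = \left(-131 + \left(10 - 1350\right)\right) + 1409 = \left(-131 - 1340\right) + 1409 = -1471 + 1409 = -62$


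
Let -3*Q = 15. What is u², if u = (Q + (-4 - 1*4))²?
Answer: 28561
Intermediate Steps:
Q = -5 (Q = -⅓*15 = -5)
u = 169 (u = (-5 + (-4 - 1*4))² = (-5 + (-4 - 4))² = (-5 - 8)² = (-13)² = 169)
u² = 169² = 28561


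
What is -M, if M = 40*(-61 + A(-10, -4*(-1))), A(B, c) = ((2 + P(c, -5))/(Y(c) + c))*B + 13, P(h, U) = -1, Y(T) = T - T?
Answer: 2020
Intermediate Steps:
Y(T) = 0
A(B, c) = 13 + B/c (A(B, c) = ((2 - 1)/(0 + c))*B + 13 = (1/c)*B + 13 = B/c + 13 = 13 + B/c)
M = -2020 (M = 40*(-61 + (13 - 10/((-4*(-1))))) = 40*(-61 + (13 - 10/4)) = 40*(-61 + (13 - 10*¼)) = 40*(-61 + (13 - 5/2)) = 40*(-61 + 21/2) = 40*(-101/2) = -2020)
-M = -1*(-2020) = 2020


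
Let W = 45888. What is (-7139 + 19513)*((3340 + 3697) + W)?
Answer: 654893950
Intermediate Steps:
(-7139 + 19513)*((3340 + 3697) + W) = (-7139 + 19513)*((3340 + 3697) + 45888) = 12374*(7037 + 45888) = 12374*52925 = 654893950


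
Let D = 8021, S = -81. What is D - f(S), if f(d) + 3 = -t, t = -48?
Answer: 7976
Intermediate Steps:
f(d) = 45 (f(d) = -3 - 1*(-48) = -3 + 48 = 45)
D - f(S) = 8021 - 1*45 = 8021 - 45 = 7976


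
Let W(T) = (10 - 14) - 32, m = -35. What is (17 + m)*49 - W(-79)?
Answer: -846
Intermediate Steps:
W(T) = -36 (W(T) = -4 - 32 = -36)
(17 + m)*49 - W(-79) = (17 - 35)*49 - 1*(-36) = -18*49 + 36 = -882 + 36 = -846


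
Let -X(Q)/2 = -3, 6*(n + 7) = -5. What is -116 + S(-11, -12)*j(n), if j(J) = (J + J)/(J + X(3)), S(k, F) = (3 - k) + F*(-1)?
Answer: 1168/11 ≈ 106.18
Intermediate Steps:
n = -47/6 (n = -7 + (1/6)*(-5) = -7 - 5/6 = -47/6 ≈ -7.8333)
X(Q) = 6 (X(Q) = -2*(-3) = 6)
S(k, F) = 3 - F - k (S(k, F) = (3 - k) - F = 3 - F - k)
j(J) = 2*J/(6 + J) (j(J) = (J + J)/(J + 6) = (2*J)/(6 + J) = 2*J/(6 + J))
-116 + S(-11, -12)*j(n) = -116 + (3 - 1*(-12) - 1*(-11))*(2*(-47/6)/(6 - 47/6)) = -116 + (3 + 12 + 11)*(2*(-47/6)/(-11/6)) = -116 + 26*(2*(-47/6)*(-6/11)) = -116 + 26*(94/11) = -116 + 2444/11 = 1168/11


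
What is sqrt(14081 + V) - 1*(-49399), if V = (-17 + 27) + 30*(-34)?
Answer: 49399 + sqrt(13071) ≈ 49513.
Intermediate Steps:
V = -1010 (V = 10 - 1020 = -1010)
sqrt(14081 + V) - 1*(-49399) = sqrt(14081 - 1010) - 1*(-49399) = sqrt(13071) + 49399 = 49399 + sqrt(13071)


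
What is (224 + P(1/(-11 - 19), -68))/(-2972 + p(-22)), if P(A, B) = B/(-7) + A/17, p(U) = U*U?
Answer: -834353/8882160 ≈ -0.093936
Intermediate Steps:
p(U) = U²
P(A, B) = -B/7 + A/17 (P(A, B) = B*(-⅐) + A*(1/17) = -B/7 + A/17)
(224 + P(1/(-11 - 19), -68))/(-2972 + p(-22)) = (224 + (-⅐*(-68) + 1/(17*(-11 - 19))))/(-2972 + (-22)²) = (224 + (68/7 + (1/17)/(-30)))/(-2972 + 484) = (224 + (68/7 + (1/17)*(-1/30)))/(-2488) = (224 + (68/7 - 1/510))*(-1/2488) = (224 + 34673/3570)*(-1/2488) = (834353/3570)*(-1/2488) = -834353/8882160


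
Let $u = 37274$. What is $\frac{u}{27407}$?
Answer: $\frac{37274}{27407} \approx 1.36$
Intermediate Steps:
$\frac{u}{27407} = \frac{37274}{27407}$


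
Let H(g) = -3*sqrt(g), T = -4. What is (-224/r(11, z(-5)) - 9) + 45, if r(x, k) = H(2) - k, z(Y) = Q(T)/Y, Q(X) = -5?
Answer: 388/17 + 672*sqrt(2)/17 ≈ 78.727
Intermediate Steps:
z(Y) = -5/Y
r(x, k) = -k - 3*sqrt(2) (r(x, k) = -3*sqrt(2) - k = -k - 3*sqrt(2))
(-224/r(11, z(-5)) - 9) + 45 = (-224/(-(-5)/(-5) - 3*sqrt(2)) - 9) + 45 = (-224/(-(-5)*(-1)/5 - 3*sqrt(2)) - 9) + 45 = (-224/(-1*1 - 3*sqrt(2)) - 9) + 45 = (-224/(-1 - 3*sqrt(2)) - 9) + 45 = (-9 - 224/(-1 - 3*sqrt(2))) + 45 = 36 - 224/(-1 - 3*sqrt(2))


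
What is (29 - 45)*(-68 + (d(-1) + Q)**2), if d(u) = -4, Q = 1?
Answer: 944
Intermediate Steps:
(29 - 45)*(-68 + (d(-1) + Q)**2) = (29 - 45)*(-68 + (-4 + 1)**2) = -16*(-68 + (-3)**2) = -16*(-68 + 9) = -16*(-59) = 944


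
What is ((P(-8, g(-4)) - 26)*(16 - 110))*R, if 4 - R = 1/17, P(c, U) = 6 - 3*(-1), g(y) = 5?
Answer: 6298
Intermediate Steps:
P(c, U) = 9 (P(c, U) = 6 + 3 = 9)
R = 67/17 (R = 4 - 1/17 = 67/17 ≈ 3.9412)
((P(-8, g(-4)) - 26)*(16 - 110))*R = ((9 - 26)*(16 - 110))*(67/17) = -17*(-94)*(67/17) = 1598*(67/17) = 6298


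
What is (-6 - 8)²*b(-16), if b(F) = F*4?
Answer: -12544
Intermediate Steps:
b(F) = 4*F
(-6 - 8)²*b(-16) = (-6 - 8)²*(4*(-16)) = (-14)²*(-64) = 196*(-64) = -12544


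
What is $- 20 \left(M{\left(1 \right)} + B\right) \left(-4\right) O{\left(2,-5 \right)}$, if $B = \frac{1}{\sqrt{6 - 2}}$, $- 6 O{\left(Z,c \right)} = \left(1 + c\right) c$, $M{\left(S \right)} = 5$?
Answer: $- \frac{4400}{3} \approx -1466.7$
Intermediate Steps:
$O{\left(Z,c \right)} = - \frac{c \left(1 + c\right)}{6}$ ($O{\left(Z,c \right)} = - \frac{\left(1 + c\right) c}{6} = - \frac{c \left(1 + c\right)}{6}$)
$B = \frac{1}{2}$ ($B = \frac{1}{\sqrt{4}} = \frac{1}{2} \approx 0.5$)
$- 20 \left(M{\left(1 \right)} + B\right) \left(-4\right) O{\left(2,-5 \right)} = - 20 \left(5 + \frac{1}{2}\right) \left(-4\right) \left(\left(- \frac{1}{6}\right) \left(-5\right) \left(1 - 5\right)\right) = - 20 \cdot \frac{11}{2} \left(-4\right) \left(\left(- \frac{1}{6}\right) \left(-5\right) \left(-4\right)\right) = \left(-20\right) \left(-22\right) \left(- \frac{10}{3}\right) = 440 \left(- \frac{10}{3}\right) = - \frac{4400}{3}$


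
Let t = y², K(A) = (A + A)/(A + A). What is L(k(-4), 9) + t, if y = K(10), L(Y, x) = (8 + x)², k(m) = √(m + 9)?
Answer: 290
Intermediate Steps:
k(m) = √(9 + m)
K(A) = 1 (K(A) = (2*A)/((2*A)) = (2*A)*(1/(2*A)) = 1)
y = 1
t = 1 (t = 1² = 1)
L(k(-4), 9) + t = (8 + 9)² + 1 = 17² + 1 = 289 + 1 = 290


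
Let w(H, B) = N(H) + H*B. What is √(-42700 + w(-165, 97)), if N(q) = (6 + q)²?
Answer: 4*I*√2089 ≈ 182.82*I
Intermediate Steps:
w(H, B) = (6 + H)² + B*H (w(H, B) = (6 + H)² + H*B = (6 + H)² + B*H)
√(-42700 + w(-165, 97)) = √(-42700 + ((6 - 165)² + 97*(-165))) = √(-42700 + ((-159)² - 16005)) = √(-42700 + (25281 - 16005)) = √(-42700 + 9276) = √(-33424) = 4*I*√2089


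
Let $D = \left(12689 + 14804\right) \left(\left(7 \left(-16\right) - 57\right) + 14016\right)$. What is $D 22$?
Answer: $8375302562$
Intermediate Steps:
$D = 380695571$ ($D = 27493 \left(\left(-112 - 57\right) + 14016\right) = 27493 \left(-169 + 14016\right) = 27493 \cdot 13847 = 380695571$)
$D 22 = 380695571 \cdot 22 = 8375302562$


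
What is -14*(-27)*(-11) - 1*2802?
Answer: -6960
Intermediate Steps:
-14*(-27)*(-11) - 1*2802 = 378*(-11) - 2802 = -4158 - 2802 = -6960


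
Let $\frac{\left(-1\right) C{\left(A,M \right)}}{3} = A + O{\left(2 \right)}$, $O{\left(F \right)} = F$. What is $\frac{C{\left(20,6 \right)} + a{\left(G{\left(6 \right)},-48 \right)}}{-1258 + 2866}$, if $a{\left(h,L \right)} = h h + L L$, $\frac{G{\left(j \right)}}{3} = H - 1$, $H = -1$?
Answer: $\frac{379}{268} \approx 1.4142$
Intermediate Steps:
$G{\left(j \right)} = -6$ ($G{\left(j \right)} = 3 \left(-1 - 1\right) = 3 \left(-2\right) = -6$)
$C{\left(A,M \right)} = -6 - 3 A$ ($C{\left(A,M \right)} = - 3 \left(A + 2\right) = - 3 \left(2 + A\right) = -6 - 3 A$)
$a{\left(h,L \right)} = L^{2} + h^{2}$ ($a{\left(h,L \right)} = h^{2} + L^{2} = L^{2} + h^{2}$)
$\frac{C{\left(20,6 \right)} + a{\left(G{\left(6 \right)},-48 \right)}}{-1258 + 2866} = \frac{\left(-6 - 60\right) + \left(\left(-48\right)^{2} + \left(-6\right)^{2}\right)}{-1258 + 2866} = \frac{\left(-6 - 60\right) + \left(2304 + 36\right)}{1608} = \left(-66 + 2340\right) \frac{1}{1608} = 2274 \cdot \frac{1}{1608} = \frac{379}{268}$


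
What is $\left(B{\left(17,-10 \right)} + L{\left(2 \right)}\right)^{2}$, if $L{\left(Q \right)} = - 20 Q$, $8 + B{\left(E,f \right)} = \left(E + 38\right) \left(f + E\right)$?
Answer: $113569$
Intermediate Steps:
$B{\left(E,f \right)} = -8 + \left(38 + E\right) \left(E + f\right)$ ($B{\left(E,f \right)} = -8 + \left(E + 38\right) \left(f + E\right) = -8 + \left(38 + E\right) \left(E + f\right)$)
$\left(B{\left(17,-10 \right)} + L{\left(2 \right)}\right)^{2} = \left(\left(-8 + 17^{2} + 38 \cdot 17 + 38 \left(-10\right) + 17 \left(-10\right)\right) - 40\right)^{2} = \left(\left(-8 + 289 + 646 - 380 - 170\right) - 40\right)^{2} = \left(377 - 40\right)^{2} = 337^{2} = 113569$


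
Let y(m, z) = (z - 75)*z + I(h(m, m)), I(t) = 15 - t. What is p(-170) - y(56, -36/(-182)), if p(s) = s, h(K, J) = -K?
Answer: -1873195/8281 ≈ -226.20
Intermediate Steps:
y(m, z) = 15 + m + z*(-75 + z) (y(m, z) = (z - 75)*z + (15 - (-1)*m) = (-75 + z)*z + (15 + m) = z*(-75 + z) + (15 + m) = 15 + m + z*(-75 + z))
p(-170) - y(56, -36/(-182)) = -170 - (15 + 56 + (-36/(-182))² - (-2700)/(-182)) = -170 - (15 + 56 + (-36*(-1/182))² - (-2700)*(-1)/182) = -170 - (15 + 56 + (18/91)² - 75*18/91) = -170 - (15 + 56 + 324/8281 - 1350/91) = -170 - 1*465425/8281 = -170 - 465425/8281 = -1873195/8281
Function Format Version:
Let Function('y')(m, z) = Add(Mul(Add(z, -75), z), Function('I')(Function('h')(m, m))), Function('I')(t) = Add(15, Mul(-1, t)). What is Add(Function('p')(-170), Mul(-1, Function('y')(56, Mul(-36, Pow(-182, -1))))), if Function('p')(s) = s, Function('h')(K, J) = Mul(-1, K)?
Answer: Rational(-1873195, 8281) ≈ -226.20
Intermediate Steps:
Function('y')(m, z) = Add(15, m, Mul(z, Add(-75, z))) (Function('y')(m, z) = Add(Mul(Add(z, -75), z), Add(15, Mul(-1, Mul(-1, m)))) = Add(Mul(Add(-75, z), z), Add(15, m)) = Add(Mul(z, Add(-75, z)), Add(15, m)) = Add(15, m, Mul(z, Add(-75, z))))
Add(Function('p')(-170), Mul(-1, Function('y')(56, Mul(-36, Pow(-182, -1))))) = Add(-170, Mul(-1, Add(15, 56, Pow(Mul(-36, Pow(-182, -1)), 2), Mul(-75, Mul(-36, Pow(-182, -1)))))) = Add(-170, Mul(-1, Add(15, 56, Pow(Mul(-36, Rational(-1, 182)), 2), Mul(-75, Mul(-36, Rational(-1, 182)))))) = Add(-170, Mul(-1, Add(15, 56, Pow(Rational(18, 91), 2), Mul(-75, Rational(18, 91))))) = Add(-170, Mul(-1, Add(15, 56, Rational(324, 8281), Rational(-1350, 91)))) = Add(-170, Mul(-1, Rational(465425, 8281))) = Add(-170, Rational(-465425, 8281)) = Rational(-1873195, 8281)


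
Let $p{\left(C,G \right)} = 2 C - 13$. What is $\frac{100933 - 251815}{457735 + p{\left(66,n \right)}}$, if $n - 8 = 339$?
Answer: $- \frac{25147}{76309} \approx -0.32954$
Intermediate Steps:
$n = 347$ ($n = 8 + 339 = 347$)
$p{\left(C,G \right)} = -13 + 2 C$
$\frac{100933 - 251815}{457735 + p{\left(66,n \right)}} = \frac{100933 - 251815}{457735 + \left(-13 + 2 \cdot 66\right)} = - \frac{150882}{457735 + \left(-13 + 132\right)} = - \frac{150882}{457735 + 119} = - \frac{150882}{457854} = \left(-150882\right) \frac{1}{457854} = - \frac{25147}{76309}$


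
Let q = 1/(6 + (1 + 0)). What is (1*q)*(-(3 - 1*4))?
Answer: 1/7 ≈ 0.14286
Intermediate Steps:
q = 1/7 (q = 1/(6 + 1) = 1/7 ≈ 0.14286)
(1*q)*(-(3 - 1*4)) = (1*(1/7))*(-(3 - 1*4)) = (-(3 - 4))/7 = (-1*(-1))/7 = (1/7)*1 = 1/7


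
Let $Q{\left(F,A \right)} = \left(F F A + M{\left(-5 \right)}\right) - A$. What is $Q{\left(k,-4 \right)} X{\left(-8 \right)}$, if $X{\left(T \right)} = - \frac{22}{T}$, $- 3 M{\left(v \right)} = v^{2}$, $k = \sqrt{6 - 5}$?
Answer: $- \frac{275}{12} \approx -22.917$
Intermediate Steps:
$k = 1$ ($k = \sqrt{1} = 1$)
$M{\left(v \right)} = - \frac{v^{2}}{3}$
$Q{\left(F,A \right)} = - \frac{25}{3} - A + A F^{2}$ ($Q{\left(F,A \right)} = \left(F F A - \frac{\left(-5\right)^{2}}{3}\right) - A = \left(F^{2} A - \frac{25}{3}\right) - A = \left(A F^{2} - \frac{25}{3}\right) - A = \left(- \frac{25}{3} + A F^{2}\right) - A = - \frac{25}{3} - A + A F^{2}$)
$Q{\left(k,-4 \right)} X{\left(-8 \right)} = \left(- \frac{25}{3} - -4 - 4 \cdot 1^{2}\right) \left(- \frac{22}{-8}\right) = \left(- \frac{25}{3} + 4 - 4\right) \left(\left(-22\right) \left(- \frac{1}{8}\right)\right) = \left(- \frac{25}{3} + 4 - 4\right) \frac{11}{4} = \left(- \frac{25}{3}\right) \frac{11}{4} = - \frac{275}{12}$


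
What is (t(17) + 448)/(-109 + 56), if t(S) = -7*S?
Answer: -329/53 ≈ -6.2076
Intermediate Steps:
(t(17) + 448)/(-109 + 56) = (-7*17 + 448)/(-109 + 56) = (-119 + 448)/(-53) = 329*(-1/53) = -329/53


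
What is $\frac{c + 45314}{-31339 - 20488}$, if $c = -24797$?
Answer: $- \frac{20517}{51827} \approx -0.39587$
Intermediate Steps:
$\frac{c + 45314}{-31339 - 20488} = \frac{-24797 + 45314}{-31339 - 20488} = \frac{20517}{-51827} = 20517 \left(- \frac{1}{51827}\right) = - \frac{20517}{51827}$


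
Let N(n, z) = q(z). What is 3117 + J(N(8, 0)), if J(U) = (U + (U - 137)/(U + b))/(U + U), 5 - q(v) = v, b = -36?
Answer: 966557/310 ≈ 3117.9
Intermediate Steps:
q(v) = 5 - v
N(n, z) = 5 - z
J(U) = (U + (-137 + U)/(-36 + U))/(2*U) (J(U) = (U + (U - 137)/(U - 36))/(U + U) = (U + (-137 + U)/(-36 + U))/((2*U)) = (U + (-137 + U)/(-36 + U))*(1/(2*U)) = (U + (-137 + U)/(-36 + U))/(2*U))
3117 + J(N(8, 0)) = 3117 + (-137 + (5 - 1*0)² - 35*(5 - 1*0))/(2*(5 - 1*0)*(-36 + (5 - 1*0))) = 3117 + (-137 + (5 + 0)² - 35*(5 + 0))/(2*(5 + 0)*(-36 + (5 + 0))) = 3117 + (½)*(-137 + 5² - 35*5)/(5*(-36 + 5)) = 3117 + (½)*(⅕)*(-137 + 25 - 175)/(-31) = 3117 + (½)*(⅕)*(-1/31)*(-287) = 3117 + 287/310 = 966557/310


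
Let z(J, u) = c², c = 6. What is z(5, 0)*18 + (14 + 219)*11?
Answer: 3211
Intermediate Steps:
z(J, u) = 36 (z(J, u) = 6² = 36)
z(5, 0)*18 + (14 + 219)*11 = 36*18 + (14 + 219)*11 = 648 + 233*11 = 648 + 2563 = 3211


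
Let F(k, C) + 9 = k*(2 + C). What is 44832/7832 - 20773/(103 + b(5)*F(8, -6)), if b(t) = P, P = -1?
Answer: -19529791/140976 ≈ -138.53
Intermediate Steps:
F(k, C) = -9 + k*(2 + C)
b(t) = -1
44832/7832 - 20773/(103 + b(5)*F(8, -6)) = 44832/7832 - 20773/(103 - (-9 + 2*8 - 6*8)) = 44832*(1/7832) - 20773/(103 - (-9 + 16 - 48)) = 5604/979 - 20773/(103 - 1*(-41)) = 5604/979 - 20773/(103 + 41) = 5604/979 - 20773/144 = -19529791/140976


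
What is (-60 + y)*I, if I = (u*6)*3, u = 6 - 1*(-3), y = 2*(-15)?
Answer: -14580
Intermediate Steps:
y = -30
u = 9 (u = 6 + 3 = 9)
I = 162 (I = (9*6)*3 = 54*3 = 162)
(-60 + y)*I = (-60 - 30)*162 = -90*162 = -14580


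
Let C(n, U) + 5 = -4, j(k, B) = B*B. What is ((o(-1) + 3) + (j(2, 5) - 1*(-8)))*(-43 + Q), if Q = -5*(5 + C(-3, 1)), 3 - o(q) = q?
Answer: -920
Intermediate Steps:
j(k, B) = B²
o(q) = 3 - q
C(n, U) = -9 (C(n, U) = -5 - 4 = -9)
Q = 20 (Q = -5*(5 - 9) = -5*(-4) = 20)
((o(-1) + 3) + (j(2, 5) - 1*(-8)))*(-43 + Q) = (((3 - 1*(-1)) + 3) + (5² - 1*(-8)))*(-43 + 20) = (((3 + 1) + 3) + (25 + 8))*(-23) = ((4 + 3) + 33)*(-23) = (7 + 33)*(-23) = 40*(-23) = -920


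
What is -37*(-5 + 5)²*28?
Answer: 0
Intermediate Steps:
-37*(-5 + 5)²*28 = -37*0²*28 = -37*0*28 = 0*28 = 0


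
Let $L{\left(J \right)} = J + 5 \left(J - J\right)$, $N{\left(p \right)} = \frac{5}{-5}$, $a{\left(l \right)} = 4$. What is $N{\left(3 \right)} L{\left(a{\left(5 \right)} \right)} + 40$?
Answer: $36$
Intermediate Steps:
$N{\left(p \right)} = -1$ ($N{\left(p \right)} = 5 \left(- \frac{1}{5}\right) = -1$)
$L{\left(J \right)} = J$ ($L{\left(J \right)} = J + 5 \cdot 0 = J + 0 = J$)
$N{\left(3 \right)} L{\left(a{\left(5 \right)} \right)} + 40 = \left(-1\right) 4 + 40 = -4 + 40 = 36$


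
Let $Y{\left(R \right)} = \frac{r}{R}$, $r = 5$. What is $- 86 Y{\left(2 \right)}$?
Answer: $-215$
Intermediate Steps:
$Y{\left(R \right)} = \frac{5}{R}$
$- 86 Y{\left(2 \right)} = - 86 \cdot \frac{5}{2} = - 86 \cdot 5 \cdot \frac{1}{2} = \left(-86\right) \frac{5}{2} = -215$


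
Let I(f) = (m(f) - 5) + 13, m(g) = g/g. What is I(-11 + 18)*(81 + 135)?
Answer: 1944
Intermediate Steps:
m(g) = 1
I(f) = 9 (I(f) = (1 - 5) + 13 = -4 + 13 = 9)
I(-11 + 18)*(81 + 135) = 9*(81 + 135) = 9*216 = 1944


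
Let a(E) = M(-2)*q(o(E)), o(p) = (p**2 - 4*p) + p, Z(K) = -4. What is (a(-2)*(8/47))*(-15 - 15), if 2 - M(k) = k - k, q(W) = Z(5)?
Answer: 1920/47 ≈ 40.851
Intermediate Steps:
o(p) = p**2 - 3*p
q(W) = -4
M(k) = 2 (M(k) = 2 - (k - k) = 2 - 1*0 = 2 + 0 = 2)
a(E) = -8 (a(E) = 2*(-4) = -8)
(a(-2)*(8/47))*(-15 - 15) = (-64/47)*(-15 - 15) = -64/47*(-30) = 1920/47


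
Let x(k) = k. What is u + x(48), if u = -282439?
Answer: -282391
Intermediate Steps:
u + x(48) = -282439 + 48 = -282391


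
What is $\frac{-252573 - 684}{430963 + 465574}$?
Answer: $- \frac{253257}{896537} \approx -0.28248$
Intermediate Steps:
$\frac{-252573 - 684}{430963 + 465574} = - \frac{253257}{896537}$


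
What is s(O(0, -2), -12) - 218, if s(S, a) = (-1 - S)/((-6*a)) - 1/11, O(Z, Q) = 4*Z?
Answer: -172739/792 ≈ -218.10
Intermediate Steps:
s(S, a) = -1/11 - (-1 - S)/(6*a) (s(S, a) = (-1 - S)*(-1/(6*a)) - 1*1/11 = -(-1 - S)/(6*a) - 1/11 = -1/11 - (-1 - S)/(6*a))
s(O(0, -2), -12) - 218 = (1/66)*(11 - 6*(-12) + 11*(4*0))/(-12) - 218 = (1/66)*(-1/12)*(11 + 72 + 11*0) - 218 = (1/66)*(-1/12)*(11 + 72 + 0) - 218 = (1/66)*(-1/12)*83 - 218 = -83/792 - 218 = -172739/792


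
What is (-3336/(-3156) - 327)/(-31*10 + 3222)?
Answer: -85723/765856 ≈ -0.11193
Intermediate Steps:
(-3336/(-3156) - 327)/(-31*10 + 3222) = (-3336*(-1/3156) - 327)/(-310 + 3222) = (278/263 - 327)/2912 = -85723/263*1/2912 = -85723/765856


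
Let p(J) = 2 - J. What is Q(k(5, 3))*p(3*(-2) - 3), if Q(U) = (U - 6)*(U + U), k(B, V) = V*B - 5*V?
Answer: 0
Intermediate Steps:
k(B, V) = -5*V + B*V (k(B, V) = B*V - 5*V = -5*V + B*V)
Q(U) = 2*U*(-6 + U) (Q(U) = (-6 + U)*(2*U) = 2*U*(-6 + U))
Q(k(5, 3))*p(3*(-2) - 3) = (2*(3*(-5 + 5))*(-6 + 3*(-5 + 5)))*(2 - (3*(-2) - 3)) = (2*(3*0)*(-6 + 3*0))*(2 - (-6 - 3)) = (2*0*(-6 + 0))*(2 - 1*(-9)) = (2*0*(-6))*(2 + 9) = 0*11 = 0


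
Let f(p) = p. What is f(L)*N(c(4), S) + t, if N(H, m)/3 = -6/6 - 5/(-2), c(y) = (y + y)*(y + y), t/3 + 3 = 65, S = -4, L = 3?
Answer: 399/2 ≈ 199.50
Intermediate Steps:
t = 186 (t = -9 + 3*65 = -9 + 195 = 186)
c(y) = 4*y² (c(y) = (2*y)*(2*y) = 4*y²)
N(H, m) = 9/2 (N(H, m) = 3*(-6/6 - 5/(-2)) = 3*(-6*⅙ - 5*(-½)) = 3*(-1 + 5/2) = 3*(3/2) = 9/2)
f(L)*N(c(4), S) + t = 3*(9/2) + 186 = 27/2 + 186 = 399/2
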